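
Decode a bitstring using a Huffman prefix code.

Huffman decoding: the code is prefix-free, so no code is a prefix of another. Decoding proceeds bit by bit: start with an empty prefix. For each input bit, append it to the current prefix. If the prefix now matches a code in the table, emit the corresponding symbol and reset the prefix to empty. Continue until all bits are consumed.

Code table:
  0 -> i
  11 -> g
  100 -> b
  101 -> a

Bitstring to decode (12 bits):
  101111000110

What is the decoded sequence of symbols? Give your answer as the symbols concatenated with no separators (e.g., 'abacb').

Answer: agbigi

Derivation:
Bit 0: prefix='1' (no match yet)
Bit 1: prefix='10' (no match yet)
Bit 2: prefix='101' -> emit 'a', reset
Bit 3: prefix='1' (no match yet)
Bit 4: prefix='11' -> emit 'g', reset
Bit 5: prefix='1' (no match yet)
Bit 6: prefix='10' (no match yet)
Bit 7: prefix='100' -> emit 'b', reset
Bit 8: prefix='0' -> emit 'i', reset
Bit 9: prefix='1' (no match yet)
Bit 10: prefix='11' -> emit 'g', reset
Bit 11: prefix='0' -> emit 'i', reset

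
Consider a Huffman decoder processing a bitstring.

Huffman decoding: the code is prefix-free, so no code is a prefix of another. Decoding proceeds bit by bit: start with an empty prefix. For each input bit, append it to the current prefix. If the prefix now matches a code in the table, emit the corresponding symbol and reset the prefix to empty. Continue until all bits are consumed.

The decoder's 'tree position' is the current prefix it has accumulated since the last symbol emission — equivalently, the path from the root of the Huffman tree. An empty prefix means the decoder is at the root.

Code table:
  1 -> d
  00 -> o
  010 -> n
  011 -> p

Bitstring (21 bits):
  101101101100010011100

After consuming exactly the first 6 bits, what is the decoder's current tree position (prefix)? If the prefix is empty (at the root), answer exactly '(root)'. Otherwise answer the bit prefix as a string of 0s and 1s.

Bit 0: prefix='1' -> emit 'd', reset
Bit 1: prefix='0' (no match yet)
Bit 2: prefix='01' (no match yet)
Bit 3: prefix='011' -> emit 'p', reset
Bit 4: prefix='0' (no match yet)
Bit 5: prefix='01' (no match yet)

Answer: 01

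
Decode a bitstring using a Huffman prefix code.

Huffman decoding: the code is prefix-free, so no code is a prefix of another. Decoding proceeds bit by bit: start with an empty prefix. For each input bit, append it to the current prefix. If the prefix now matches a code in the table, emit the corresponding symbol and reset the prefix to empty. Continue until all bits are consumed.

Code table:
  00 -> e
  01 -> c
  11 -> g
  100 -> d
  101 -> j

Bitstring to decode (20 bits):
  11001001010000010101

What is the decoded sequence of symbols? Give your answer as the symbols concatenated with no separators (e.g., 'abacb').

Answer: gedjeeccc

Derivation:
Bit 0: prefix='1' (no match yet)
Bit 1: prefix='11' -> emit 'g', reset
Bit 2: prefix='0' (no match yet)
Bit 3: prefix='00' -> emit 'e', reset
Bit 4: prefix='1' (no match yet)
Bit 5: prefix='10' (no match yet)
Bit 6: prefix='100' -> emit 'd', reset
Bit 7: prefix='1' (no match yet)
Bit 8: prefix='10' (no match yet)
Bit 9: prefix='101' -> emit 'j', reset
Bit 10: prefix='0' (no match yet)
Bit 11: prefix='00' -> emit 'e', reset
Bit 12: prefix='0' (no match yet)
Bit 13: prefix='00' -> emit 'e', reset
Bit 14: prefix='0' (no match yet)
Bit 15: prefix='01' -> emit 'c', reset
Bit 16: prefix='0' (no match yet)
Bit 17: prefix='01' -> emit 'c', reset
Bit 18: prefix='0' (no match yet)
Bit 19: prefix='01' -> emit 'c', reset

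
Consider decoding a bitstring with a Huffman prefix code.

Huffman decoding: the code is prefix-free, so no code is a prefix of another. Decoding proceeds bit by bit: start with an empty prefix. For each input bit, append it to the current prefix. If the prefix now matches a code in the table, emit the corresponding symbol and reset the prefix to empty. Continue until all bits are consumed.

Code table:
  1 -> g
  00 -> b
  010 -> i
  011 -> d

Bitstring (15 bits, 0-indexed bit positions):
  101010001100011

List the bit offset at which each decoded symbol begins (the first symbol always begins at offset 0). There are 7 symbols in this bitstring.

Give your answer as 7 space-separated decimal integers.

Bit 0: prefix='1' -> emit 'g', reset
Bit 1: prefix='0' (no match yet)
Bit 2: prefix='01' (no match yet)
Bit 3: prefix='010' -> emit 'i', reset
Bit 4: prefix='1' -> emit 'g', reset
Bit 5: prefix='0' (no match yet)
Bit 6: prefix='00' -> emit 'b', reset
Bit 7: prefix='0' (no match yet)
Bit 8: prefix='01' (no match yet)
Bit 9: prefix='011' -> emit 'd', reset
Bit 10: prefix='0' (no match yet)
Bit 11: prefix='00' -> emit 'b', reset
Bit 12: prefix='0' (no match yet)
Bit 13: prefix='01' (no match yet)
Bit 14: prefix='011' -> emit 'd', reset

Answer: 0 1 4 5 7 10 12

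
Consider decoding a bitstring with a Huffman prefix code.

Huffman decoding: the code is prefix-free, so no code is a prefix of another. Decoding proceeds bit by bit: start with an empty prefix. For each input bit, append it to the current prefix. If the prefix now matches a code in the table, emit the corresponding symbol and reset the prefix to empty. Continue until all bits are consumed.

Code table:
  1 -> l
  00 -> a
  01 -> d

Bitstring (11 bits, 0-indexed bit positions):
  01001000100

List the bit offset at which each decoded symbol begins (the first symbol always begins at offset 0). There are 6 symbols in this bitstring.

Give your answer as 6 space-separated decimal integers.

Bit 0: prefix='0' (no match yet)
Bit 1: prefix='01' -> emit 'd', reset
Bit 2: prefix='0' (no match yet)
Bit 3: prefix='00' -> emit 'a', reset
Bit 4: prefix='1' -> emit 'l', reset
Bit 5: prefix='0' (no match yet)
Bit 6: prefix='00' -> emit 'a', reset
Bit 7: prefix='0' (no match yet)
Bit 8: prefix='01' -> emit 'd', reset
Bit 9: prefix='0' (no match yet)
Bit 10: prefix='00' -> emit 'a', reset

Answer: 0 2 4 5 7 9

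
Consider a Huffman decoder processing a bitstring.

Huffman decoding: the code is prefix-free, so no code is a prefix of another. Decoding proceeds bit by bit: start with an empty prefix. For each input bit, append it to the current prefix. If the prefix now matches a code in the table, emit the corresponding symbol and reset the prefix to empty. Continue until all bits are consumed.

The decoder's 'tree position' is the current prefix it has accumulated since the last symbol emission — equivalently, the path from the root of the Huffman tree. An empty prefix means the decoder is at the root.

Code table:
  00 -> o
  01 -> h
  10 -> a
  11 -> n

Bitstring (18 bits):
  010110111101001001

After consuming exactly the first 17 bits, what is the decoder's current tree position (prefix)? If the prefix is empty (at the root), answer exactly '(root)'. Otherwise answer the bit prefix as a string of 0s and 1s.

Answer: 0

Derivation:
Bit 0: prefix='0' (no match yet)
Bit 1: prefix='01' -> emit 'h', reset
Bit 2: prefix='0' (no match yet)
Bit 3: prefix='01' -> emit 'h', reset
Bit 4: prefix='1' (no match yet)
Bit 5: prefix='10' -> emit 'a', reset
Bit 6: prefix='1' (no match yet)
Bit 7: prefix='11' -> emit 'n', reset
Bit 8: prefix='1' (no match yet)
Bit 9: prefix='11' -> emit 'n', reset
Bit 10: prefix='0' (no match yet)
Bit 11: prefix='01' -> emit 'h', reset
Bit 12: prefix='0' (no match yet)
Bit 13: prefix='00' -> emit 'o', reset
Bit 14: prefix='1' (no match yet)
Bit 15: prefix='10' -> emit 'a', reset
Bit 16: prefix='0' (no match yet)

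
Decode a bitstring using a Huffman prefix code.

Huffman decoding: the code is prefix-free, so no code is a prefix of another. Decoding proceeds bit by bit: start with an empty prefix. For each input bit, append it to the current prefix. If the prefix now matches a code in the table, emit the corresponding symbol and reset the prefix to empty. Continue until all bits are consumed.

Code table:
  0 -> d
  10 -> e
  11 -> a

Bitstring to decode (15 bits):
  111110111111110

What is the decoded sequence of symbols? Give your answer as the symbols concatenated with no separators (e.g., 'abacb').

Bit 0: prefix='1' (no match yet)
Bit 1: prefix='11' -> emit 'a', reset
Bit 2: prefix='1' (no match yet)
Bit 3: prefix='11' -> emit 'a', reset
Bit 4: prefix='1' (no match yet)
Bit 5: prefix='10' -> emit 'e', reset
Bit 6: prefix='1' (no match yet)
Bit 7: prefix='11' -> emit 'a', reset
Bit 8: prefix='1' (no match yet)
Bit 9: prefix='11' -> emit 'a', reset
Bit 10: prefix='1' (no match yet)
Bit 11: prefix='11' -> emit 'a', reset
Bit 12: prefix='1' (no match yet)
Bit 13: prefix='11' -> emit 'a', reset
Bit 14: prefix='0' -> emit 'd', reset

Answer: aaeaaaad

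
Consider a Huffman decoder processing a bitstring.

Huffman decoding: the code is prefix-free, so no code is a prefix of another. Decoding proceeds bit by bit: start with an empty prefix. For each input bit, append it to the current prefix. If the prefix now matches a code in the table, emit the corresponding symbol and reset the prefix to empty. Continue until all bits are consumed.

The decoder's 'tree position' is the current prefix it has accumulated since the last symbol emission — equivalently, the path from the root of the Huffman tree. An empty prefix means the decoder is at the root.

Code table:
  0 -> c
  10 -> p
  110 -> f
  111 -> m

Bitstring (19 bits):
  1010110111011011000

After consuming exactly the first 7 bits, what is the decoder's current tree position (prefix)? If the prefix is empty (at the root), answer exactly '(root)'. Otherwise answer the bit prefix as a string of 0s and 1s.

Answer: (root)

Derivation:
Bit 0: prefix='1' (no match yet)
Bit 1: prefix='10' -> emit 'p', reset
Bit 2: prefix='1' (no match yet)
Bit 3: prefix='10' -> emit 'p', reset
Bit 4: prefix='1' (no match yet)
Bit 5: prefix='11' (no match yet)
Bit 6: prefix='110' -> emit 'f', reset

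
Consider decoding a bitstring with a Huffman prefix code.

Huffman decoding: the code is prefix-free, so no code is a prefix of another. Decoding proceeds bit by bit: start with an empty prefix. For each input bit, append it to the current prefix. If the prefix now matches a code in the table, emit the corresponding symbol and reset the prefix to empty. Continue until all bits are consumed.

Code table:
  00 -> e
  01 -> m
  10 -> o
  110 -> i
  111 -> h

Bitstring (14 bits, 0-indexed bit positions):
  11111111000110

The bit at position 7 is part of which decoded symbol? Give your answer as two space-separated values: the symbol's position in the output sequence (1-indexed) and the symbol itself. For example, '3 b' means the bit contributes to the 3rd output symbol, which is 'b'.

Bit 0: prefix='1' (no match yet)
Bit 1: prefix='11' (no match yet)
Bit 2: prefix='111' -> emit 'h', reset
Bit 3: prefix='1' (no match yet)
Bit 4: prefix='11' (no match yet)
Bit 5: prefix='111' -> emit 'h', reset
Bit 6: prefix='1' (no match yet)
Bit 7: prefix='11' (no match yet)
Bit 8: prefix='110' -> emit 'i', reset
Bit 9: prefix='0' (no match yet)
Bit 10: prefix='00' -> emit 'e', reset
Bit 11: prefix='1' (no match yet)

Answer: 3 i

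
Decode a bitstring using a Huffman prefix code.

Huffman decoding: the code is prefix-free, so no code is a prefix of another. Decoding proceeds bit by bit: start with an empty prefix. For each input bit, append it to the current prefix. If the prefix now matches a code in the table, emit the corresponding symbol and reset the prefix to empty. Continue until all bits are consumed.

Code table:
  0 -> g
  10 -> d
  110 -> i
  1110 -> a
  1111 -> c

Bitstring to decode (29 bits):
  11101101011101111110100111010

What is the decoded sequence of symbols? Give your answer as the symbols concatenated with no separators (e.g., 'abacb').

Answer: aidacidgad

Derivation:
Bit 0: prefix='1' (no match yet)
Bit 1: prefix='11' (no match yet)
Bit 2: prefix='111' (no match yet)
Bit 3: prefix='1110' -> emit 'a', reset
Bit 4: prefix='1' (no match yet)
Bit 5: prefix='11' (no match yet)
Bit 6: prefix='110' -> emit 'i', reset
Bit 7: prefix='1' (no match yet)
Bit 8: prefix='10' -> emit 'd', reset
Bit 9: prefix='1' (no match yet)
Bit 10: prefix='11' (no match yet)
Bit 11: prefix='111' (no match yet)
Bit 12: prefix='1110' -> emit 'a', reset
Bit 13: prefix='1' (no match yet)
Bit 14: prefix='11' (no match yet)
Bit 15: prefix='111' (no match yet)
Bit 16: prefix='1111' -> emit 'c', reset
Bit 17: prefix='1' (no match yet)
Bit 18: prefix='11' (no match yet)
Bit 19: prefix='110' -> emit 'i', reset
Bit 20: prefix='1' (no match yet)
Bit 21: prefix='10' -> emit 'd', reset
Bit 22: prefix='0' -> emit 'g', reset
Bit 23: prefix='1' (no match yet)
Bit 24: prefix='11' (no match yet)
Bit 25: prefix='111' (no match yet)
Bit 26: prefix='1110' -> emit 'a', reset
Bit 27: prefix='1' (no match yet)
Bit 28: prefix='10' -> emit 'd', reset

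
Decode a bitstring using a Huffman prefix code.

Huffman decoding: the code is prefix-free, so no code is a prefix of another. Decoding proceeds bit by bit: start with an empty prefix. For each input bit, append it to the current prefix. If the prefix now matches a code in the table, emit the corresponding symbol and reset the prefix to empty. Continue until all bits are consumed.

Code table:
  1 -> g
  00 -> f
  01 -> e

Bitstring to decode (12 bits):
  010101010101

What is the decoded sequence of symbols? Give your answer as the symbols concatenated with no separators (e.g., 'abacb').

Bit 0: prefix='0' (no match yet)
Bit 1: prefix='01' -> emit 'e', reset
Bit 2: prefix='0' (no match yet)
Bit 3: prefix='01' -> emit 'e', reset
Bit 4: prefix='0' (no match yet)
Bit 5: prefix='01' -> emit 'e', reset
Bit 6: prefix='0' (no match yet)
Bit 7: prefix='01' -> emit 'e', reset
Bit 8: prefix='0' (no match yet)
Bit 9: prefix='01' -> emit 'e', reset
Bit 10: prefix='0' (no match yet)
Bit 11: prefix='01' -> emit 'e', reset

Answer: eeeeee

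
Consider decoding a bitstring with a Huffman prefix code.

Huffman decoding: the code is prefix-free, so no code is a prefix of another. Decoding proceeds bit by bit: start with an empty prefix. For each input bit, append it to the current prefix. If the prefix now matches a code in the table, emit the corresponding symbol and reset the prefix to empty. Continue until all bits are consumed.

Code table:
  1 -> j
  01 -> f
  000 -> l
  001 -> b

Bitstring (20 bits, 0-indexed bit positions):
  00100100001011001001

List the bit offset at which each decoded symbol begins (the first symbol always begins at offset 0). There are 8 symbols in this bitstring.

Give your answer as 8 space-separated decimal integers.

Bit 0: prefix='0' (no match yet)
Bit 1: prefix='00' (no match yet)
Bit 2: prefix='001' -> emit 'b', reset
Bit 3: prefix='0' (no match yet)
Bit 4: prefix='00' (no match yet)
Bit 5: prefix='001' -> emit 'b', reset
Bit 6: prefix='0' (no match yet)
Bit 7: prefix='00' (no match yet)
Bit 8: prefix='000' -> emit 'l', reset
Bit 9: prefix='0' (no match yet)
Bit 10: prefix='01' -> emit 'f', reset
Bit 11: prefix='0' (no match yet)
Bit 12: prefix='01' -> emit 'f', reset
Bit 13: prefix='1' -> emit 'j', reset
Bit 14: prefix='0' (no match yet)
Bit 15: prefix='00' (no match yet)
Bit 16: prefix='001' -> emit 'b', reset
Bit 17: prefix='0' (no match yet)
Bit 18: prefix='00' (no match yet)
Bit 19: prefix='001' -> emit 'b', reset

Answer: 0 3 6 9 11 13 14 17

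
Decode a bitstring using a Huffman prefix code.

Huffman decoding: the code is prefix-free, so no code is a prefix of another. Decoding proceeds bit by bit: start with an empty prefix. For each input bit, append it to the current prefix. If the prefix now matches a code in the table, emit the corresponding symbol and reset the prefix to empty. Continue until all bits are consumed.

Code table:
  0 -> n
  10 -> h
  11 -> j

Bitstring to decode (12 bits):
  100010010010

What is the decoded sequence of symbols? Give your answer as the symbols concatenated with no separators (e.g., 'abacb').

Answer: hnnhnhnh

Derivation:
Bit 0: prefix='1' (no match yet)
Bit 1: prefix='10' -> emit 'h', reset
Bit 2: prefix='0' -> emit 'n', reset
Bit 3: prefix='0' -> emit 'n', reset
Bit 4: prefix='1' (no match yet)
Bit 5: prefix='10' -> emit 'h', reset
Bit 6: prefix='0' -> emit 'n', reset
Bit 7: prefix='1' (no match yet)
Bit 8: prefix='10' -> emit 'h', reset
Bit 9: prefix='0' -> emit 'n', reset
Bit 10: prefix='1' (no match yet)
Bit 11: prefix='10' -> emit 'h', reset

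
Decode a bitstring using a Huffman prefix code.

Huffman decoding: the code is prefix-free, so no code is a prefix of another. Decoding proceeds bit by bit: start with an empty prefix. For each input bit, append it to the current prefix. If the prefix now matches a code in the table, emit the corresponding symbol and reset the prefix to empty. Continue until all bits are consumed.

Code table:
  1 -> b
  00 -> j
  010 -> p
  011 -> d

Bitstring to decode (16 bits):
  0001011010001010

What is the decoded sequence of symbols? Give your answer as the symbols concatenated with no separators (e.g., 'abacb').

Bit 0: prefix='0' (no match yet)
Bit 1: prefix='00' -> emit 'j', reset
Bit 2: prefix='0' (no match yet)
Bit 3: prefix='01' (no match yet)
Bit 4: prefix='010' -> emit 'p', reset
Bit 5: prefix='1' -> emit 'b', reset
Bit 6: prefix='1' -> emit 'b', reset
Bit 7: prefix='0' (no match yet)
Bit 8: prefix='01' (no match yet)
Bit 9: prefix='010' -> emit 'p', reset
Bit 10: prefix='0' (no match yet)
Bit 11: prefix='00' -> emit 'j', reset
Bit 12: prefix='1' -> emit 'b', reset
Bit 13: prefix='0' (no match yet)
Bit 14: prefix='01' (no match yet)
Bit 15: prefix='010' -> emit 'p', reset

Answer: jpbbpjbp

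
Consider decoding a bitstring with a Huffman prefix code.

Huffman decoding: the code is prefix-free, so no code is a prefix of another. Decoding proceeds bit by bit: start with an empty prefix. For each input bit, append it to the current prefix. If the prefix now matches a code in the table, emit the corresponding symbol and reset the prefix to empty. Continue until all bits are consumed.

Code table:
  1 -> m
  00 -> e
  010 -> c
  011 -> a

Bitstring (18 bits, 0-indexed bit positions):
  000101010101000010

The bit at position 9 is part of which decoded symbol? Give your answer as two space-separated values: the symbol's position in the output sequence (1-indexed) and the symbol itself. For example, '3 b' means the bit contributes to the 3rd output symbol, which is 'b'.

Bit 0: prefix='0' (no match yet)
Bit 1: prefix='00' -> emit 'e', reset
Bit 2: prefix='0' (no match yet)
Bit 3: prefix='01' (no match yet)
Bit 4: prefix='010' -> emit 'c', reset
Bit 5: prefix='1' -> emit 'm', reset
Bit 6: prefix='0' (no match yet)
Bit 7: prefix='01' (no match yet)
Bit 8: prefix='010' -> emit 'c', reset
Bit 9: prefix='1' -> emit 'm', reset
Bit 10: prefix='0' (no match yet)
Bit 11: prefix='01' (no match yet)
Bit 12: prefix='010' -> emit 'c', reset
Bit 13: prefix='0' (no match yet)

Answer: 5 m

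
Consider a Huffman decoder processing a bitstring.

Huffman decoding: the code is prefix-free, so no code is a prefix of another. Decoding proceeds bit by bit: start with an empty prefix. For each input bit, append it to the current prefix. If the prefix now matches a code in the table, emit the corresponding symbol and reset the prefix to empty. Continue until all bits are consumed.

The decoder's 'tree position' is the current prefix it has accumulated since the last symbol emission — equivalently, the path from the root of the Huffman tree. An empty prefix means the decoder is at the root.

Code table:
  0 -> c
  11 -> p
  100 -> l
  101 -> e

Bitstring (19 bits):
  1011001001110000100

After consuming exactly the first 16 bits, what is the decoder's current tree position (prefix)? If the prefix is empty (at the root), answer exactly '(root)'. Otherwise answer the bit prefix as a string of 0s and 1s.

Answer: (root)

Derivation:
Bit 0: prefix='1' (no match yet)
Bit 1: prefix='10' (no match yet)
Bit 2: prefix='101' -> emit 'e', reset
Bit 3: prefix='1' (no match yet)
Bit 4: prefix='10' (no match yet)
Bit 5: prefix='100' -> emit 'l', reset
Bit 6: prefix='1' (no match yet)
Bit 7: prefix='10' (no match yet)
Bit 8: prefix='100' -> emit 'l', reset
Bit 9: prefix='1' (no match yet)
Bit 10: prefix='11' -> emit 'p', reset
Bit 11: prefix='1' (no match yet)
Bit 12: prefix='10' (no match yet)
Bit 13: prefix='100' -> emit 'l', reset
Bit 14: prefix='0' -> emit 'c', reset
Bit 15: prefix='0' -> emit 'c', reset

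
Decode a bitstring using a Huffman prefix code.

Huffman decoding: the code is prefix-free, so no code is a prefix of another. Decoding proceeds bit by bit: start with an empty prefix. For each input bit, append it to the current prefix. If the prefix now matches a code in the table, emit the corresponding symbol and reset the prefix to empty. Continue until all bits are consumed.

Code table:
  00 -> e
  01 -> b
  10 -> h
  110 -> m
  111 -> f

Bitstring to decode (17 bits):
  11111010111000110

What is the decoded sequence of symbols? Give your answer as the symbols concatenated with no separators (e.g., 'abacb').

Bit 0: prefix='1' (no match yet)
Bit 1: prefix='11' (no match yet)
Bit 2: prefix='111' -> emit 'f', reset
Bit 3: prefix='1' (no match yet)
Bit 4: prefix='11' (no match yet)
Bit 5: prefix='110' -> emit 'm', reset
Bit 6: prefix='1' (no match yet)
Bit 7: prefix='10' -> emit 'h', reset
Bit 8: prefix='1' (no match yet)
Bit 9: prefix='11' (no match yet)
Bit 10: prefix='111' -> emit 'f', reset
Bit 11: prefix='0' (no match yet)
Bit 12: prefix='00' -> emit 'e', reset
Bit 13: prefix='0' (no match yet)
Bit 14: prefix='01' -> emit 'b', reset
Bit 15: prefix='1' (no match yet)
Bit 16: prefix='10' -> emit 'h', reset

Answer: fmhfebh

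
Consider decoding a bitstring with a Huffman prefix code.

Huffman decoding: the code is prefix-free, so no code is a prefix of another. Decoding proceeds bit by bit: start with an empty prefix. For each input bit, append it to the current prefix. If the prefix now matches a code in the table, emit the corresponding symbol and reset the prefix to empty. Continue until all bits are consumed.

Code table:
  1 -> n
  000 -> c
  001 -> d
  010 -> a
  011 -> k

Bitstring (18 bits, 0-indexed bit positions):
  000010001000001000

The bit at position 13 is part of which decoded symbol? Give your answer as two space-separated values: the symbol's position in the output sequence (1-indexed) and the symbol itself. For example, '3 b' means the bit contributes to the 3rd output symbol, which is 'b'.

Answer: 5 d

Derivation:
Bit 0: prefix='0' (no match yet)
Bit 1: prefix='00' (no match yet)
Bit 2: prefix='000' -> emit 'c', reset
Bit 3: prefix='0' (no match yet)
Bit 4: prefix='01' (no match yet)
Bit 5: prefix='010' -> emit 'a', reset
Bit 6: prefix='0' (no match yet)
Bit 7: prefix='00' (no match yet)
Bit 8: prefix='001' -> emit 'd', reset
Bit 9: prefix='0' (no match yet)
Bit 10: prefix='00' (no match yet)
Bit 11: prefix='000' -> emit 'c', reset
Bit 12: prefix='0' (no match yet)
Bit 13: prefix='00' (no match yet)
Bit 14: prefix='001' -> emit 'd', reset
Bit 15: prefix='0' (no match yet)
Bit 16: prefix='00' (no match yet)
Bit 17: prefix='000' -> emit 'c', reset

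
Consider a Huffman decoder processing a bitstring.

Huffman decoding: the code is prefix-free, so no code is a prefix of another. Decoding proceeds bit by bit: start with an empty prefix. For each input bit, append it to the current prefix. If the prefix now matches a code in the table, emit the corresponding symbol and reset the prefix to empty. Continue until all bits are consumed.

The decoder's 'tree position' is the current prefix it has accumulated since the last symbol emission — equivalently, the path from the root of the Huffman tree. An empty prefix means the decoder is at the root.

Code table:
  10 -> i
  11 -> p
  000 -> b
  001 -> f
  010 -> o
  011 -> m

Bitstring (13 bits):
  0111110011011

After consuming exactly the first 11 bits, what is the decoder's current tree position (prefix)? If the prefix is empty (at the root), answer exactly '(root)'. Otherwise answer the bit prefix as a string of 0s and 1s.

Answer: 0

Derivation:
Bit 0: prefix='0' (no match yet)
Bit 1: prefix='01' (no match yet)
Bit 2: prefix='011' -> emit 'm', reset
Bit 3: prefix='1' (no match yet)
Bit 4: prefix='11' -> emit 'p', reset
Bit 5: prefix='1' (no match yet)
Bit 6: prefix='10' -> emit 'i', reset
Bit 7: prefix='0' (no match yet)
Bit 8: prefix='01' (no match yet)
Bit 9: prefix='011' -> emit 'm', reset
Bit 10: prefix='0' (no match yet)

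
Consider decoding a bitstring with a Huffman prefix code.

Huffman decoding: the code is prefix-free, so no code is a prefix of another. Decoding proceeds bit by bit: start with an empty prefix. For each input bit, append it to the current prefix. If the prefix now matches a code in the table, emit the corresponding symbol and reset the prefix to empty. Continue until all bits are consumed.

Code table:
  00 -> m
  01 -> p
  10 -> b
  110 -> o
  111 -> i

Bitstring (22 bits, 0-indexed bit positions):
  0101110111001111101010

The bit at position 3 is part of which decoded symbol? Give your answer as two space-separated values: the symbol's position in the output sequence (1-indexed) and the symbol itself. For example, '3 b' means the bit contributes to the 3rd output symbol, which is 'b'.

Answer: 2 p

Derivation:
Bit 0: prefix='0' (no match yet)
Bit 1: prefix='01' -> emit 'p', reset
Bit 2: prefix='0' (no match yet)
Bit 3: prefix='01' -> emit 'p', reset
Bit 4: prefix='1' (no match yet)
Bit 5: prefix='11' (no match yet)
Bit 6: prefix='110' -> emit 'o', reset
Bit 7: prefix='1' (no match yet)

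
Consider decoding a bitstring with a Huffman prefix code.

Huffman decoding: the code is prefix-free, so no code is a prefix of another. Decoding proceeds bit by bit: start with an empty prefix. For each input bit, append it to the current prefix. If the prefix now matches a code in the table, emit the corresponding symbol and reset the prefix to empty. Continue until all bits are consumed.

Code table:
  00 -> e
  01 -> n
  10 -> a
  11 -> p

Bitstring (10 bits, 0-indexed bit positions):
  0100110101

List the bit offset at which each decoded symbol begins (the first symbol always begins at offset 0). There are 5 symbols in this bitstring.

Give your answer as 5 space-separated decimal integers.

Answer: 0 2 4 6 8

Derivation:
Bit 0: prefix='0' (no match yet)
Bit 1: prefix='01' -> emit 'n', reset
Bit 2: prefix='0' (no match yet)
Bit 3: prefix='00' -> emit 'e', reset
Bit 4: prefix='1' (no match yet)
Bit 5: prefix='11' -> emit 'p', reset
Bit 6: prefix='0' (no match yet)
Bit 7: prefix='01' -> emit 'n', reset
Bit 8: prefix='0' (no match yet)
Bit 9: prefix='01' -> emit 'n', reset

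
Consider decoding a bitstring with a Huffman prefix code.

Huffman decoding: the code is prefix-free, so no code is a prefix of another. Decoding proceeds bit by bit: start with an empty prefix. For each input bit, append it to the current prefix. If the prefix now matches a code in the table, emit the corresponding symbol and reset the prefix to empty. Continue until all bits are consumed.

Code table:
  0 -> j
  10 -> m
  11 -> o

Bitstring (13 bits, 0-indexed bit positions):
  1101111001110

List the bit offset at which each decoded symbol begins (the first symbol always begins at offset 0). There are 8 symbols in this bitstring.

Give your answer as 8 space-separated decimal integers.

Bit 0: prefix='1' (no match yet)
Bit 1: prefix='11' -> emit 'o', reset
Bit 2: prefix='0' -> emit 'j', reset
Bit 3: prefix='1' (no match yet)
Bit 4: prefix='11' -> emit 'o', reset
Bit 5: prefix='1' (no match yet)
Bit 6: prefix='11' -> emit 'o', reset
Bit 7: prefix='0' -> emit 'j', reset
Bit 8: prefix='0' -> emit 'j', reset
Bit 9: prefix='1' (no match yet)
Bit 10: prefix='11' -> emit 'o', reset
Bit 11: prefix='1' (no match yet)
Bit 12: prefix='10' -> emit 'm', reset

Answer: 0 2 3 5 7 8 9 11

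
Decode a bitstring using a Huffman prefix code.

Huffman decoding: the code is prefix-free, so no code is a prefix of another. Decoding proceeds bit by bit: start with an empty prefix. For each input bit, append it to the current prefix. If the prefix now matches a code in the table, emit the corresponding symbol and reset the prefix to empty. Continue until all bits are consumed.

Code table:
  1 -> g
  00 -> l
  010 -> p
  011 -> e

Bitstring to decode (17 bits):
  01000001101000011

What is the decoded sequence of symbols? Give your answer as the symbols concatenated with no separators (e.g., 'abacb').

Bit 0: prefix='0' (no match yet)
Bit 1: prefix='01' (no match yet)
Bit 2: prefix='010' -> emit 'p', reset
Bit 3: prefix='0' (no match yet)
Bit 4: prefix='00' -> emit 'l', reset
Bit 5: prefix='0' (no match yet)
Bit 6: prefix='00' -> emit 'l', reset
Bit 7: prefix='1' -> emit 'g', reset
Bit 8: prefix='1' -> emit 'g', reset
Bit 9: prefix='0' (no match yet)
Bit 10: prefix='01' (no match yet)
Bit 11: prefix='010' -> emit 'p', reset
Bit 12: prefix='0' (no match yet)
Bit 13: prefix='00' -> emit 'l', reset
Bit 14: prefix='0' (no match yet)
Bit 15: prefix='01' (no match yet)
Bit 16: prefix='011' -> emit 'e', reset

Answer: pllggple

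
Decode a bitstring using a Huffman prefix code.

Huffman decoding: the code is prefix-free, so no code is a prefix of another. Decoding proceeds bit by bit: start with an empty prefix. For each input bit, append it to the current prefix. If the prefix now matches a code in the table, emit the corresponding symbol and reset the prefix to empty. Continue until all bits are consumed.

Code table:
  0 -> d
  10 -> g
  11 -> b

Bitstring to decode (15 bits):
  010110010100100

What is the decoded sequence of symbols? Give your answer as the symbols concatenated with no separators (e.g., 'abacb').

Answer: dgbddggdgd

Derivation:
Bit 0: prefix='0' -> emit 'd', reset
Bit 1: prefix='1' (no match yet)
Bit 2: prefix='10' -> emit 'g', reset
Bit 3: prefix='1' (no match yet)
Bit 4: prefix='11' -> emit 'b', reset
Bit 5: prefix='0' -> emit 'd', reset
Bit 6: prefix='0' -> emit 'd', reset
Bit 7: prefix='1' (no match yet)
Bit 8: prefix='10' -> emit 'g', reset
Bit 9: prefix='1' (no match yet)
Bit 10: prefix='10' -> emit 'g', reset
Bit 11: prefix='0' -> emit 'd', reset
Bit 12: prefix='1' (no match yet)
Bit 13: prefix='10' -> emit 'g', reset
Bit 14: prefix='0' -> emit 'd', reset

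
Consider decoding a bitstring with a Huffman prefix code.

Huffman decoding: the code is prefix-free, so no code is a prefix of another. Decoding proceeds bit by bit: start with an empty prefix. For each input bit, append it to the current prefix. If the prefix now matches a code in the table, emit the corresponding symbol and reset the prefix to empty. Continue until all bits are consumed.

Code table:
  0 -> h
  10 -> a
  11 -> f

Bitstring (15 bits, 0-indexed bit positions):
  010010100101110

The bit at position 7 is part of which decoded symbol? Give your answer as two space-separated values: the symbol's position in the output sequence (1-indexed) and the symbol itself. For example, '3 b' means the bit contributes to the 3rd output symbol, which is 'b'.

Bit 0: prefix='0' -> emit 'h', reset
Bit 1: prefix='1' (no match yet)
Bit 2: prefix='10' -> emit 'a', reset
Bit 3: prefix='0' -> emit 'h', reset
Bit 4: prefix='1' (no match yet)
Bit 5: prefix='10' -> emit 'a', reset
Bit 6: prefix='1' (no match yet)
Bit 7: prefix='10' -> emit 'a', reset
Bit 8: prefix='0' -> emit 'h', reset
Bit 9: prefix='1' (no match yet)
Bit 10: prefix='10' -> emit 'a', reset
Bit 11: prefix='1' (no match yet)

Answer: 5 a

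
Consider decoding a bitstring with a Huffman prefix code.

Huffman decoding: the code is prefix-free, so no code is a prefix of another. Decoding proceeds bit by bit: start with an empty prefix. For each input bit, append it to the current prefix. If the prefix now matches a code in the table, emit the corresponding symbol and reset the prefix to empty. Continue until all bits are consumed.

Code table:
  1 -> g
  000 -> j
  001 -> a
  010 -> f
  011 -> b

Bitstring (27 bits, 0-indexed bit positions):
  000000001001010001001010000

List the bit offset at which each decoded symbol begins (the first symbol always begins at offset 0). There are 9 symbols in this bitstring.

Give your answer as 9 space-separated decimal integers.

Bit 0: prefix='0' (no match yet)
Bit 1: prefix='00' (no match yet)
Bit 2: prefix='000' -> emit 'j', reset
Bit 3: prefix='0' (no match yet)
Bit 4: prefix='00' (no match yet)
Bit 5: prefix='000' -> emit 'j', reset
Bit 6: prefix='0' (no match yet)
Bit 7: prefix='00' (no match yet)
Bit 8: prefix='001' -> emit 'a', reset
Bit 9: prefix='0' (no match yet)
Bit 10: prefix='00' (no match yet)
Bit 11: prefix='001' -> emit 'a', reset
Bit 12: prefix='0' (no match yet)
Bit 13: prefix='01' (no match yet)
Bit 14: prefix='010' -> emit 'f', reset
Bit 15: prefix='0' (no match yet)
Bit 16: prefix='00' (no match yet)
Bit 17: prefix='001' -> emit 'a', reset
Bit 18: prefix='0' (no match yet)
Bit 19: prefix='00' (no match yet)
Bit 20: prefix='001' -> emit 'a', reset
Bit 21: prefix='0' (no match yet)
Bit 22: prefix='01' (no match yet)
Bit 23: prefix='010' -> emit 'f', reset
Bit 24: prefix='0' (no match yet)
Bit 25: prefix='00' (no match yet)
Bit 26: prefix='000' -> emit 'j', reset

Answer: 0 3 6 9 12 15 18 21 24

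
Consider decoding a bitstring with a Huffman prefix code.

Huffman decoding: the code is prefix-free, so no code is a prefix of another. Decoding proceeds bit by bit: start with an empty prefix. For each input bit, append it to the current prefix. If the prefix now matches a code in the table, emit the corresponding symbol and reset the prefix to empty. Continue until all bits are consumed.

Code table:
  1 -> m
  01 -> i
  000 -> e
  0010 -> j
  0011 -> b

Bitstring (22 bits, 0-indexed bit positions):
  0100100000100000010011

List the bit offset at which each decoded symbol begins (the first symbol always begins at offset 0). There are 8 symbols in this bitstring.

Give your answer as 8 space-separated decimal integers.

Bit 0: prefix='0' (no match yet)
Bit 1: prefix='01' -> emit 'i', reset
Bit 2: prefix='0' (no match yet)
Bit 3: prefix='00' (no match yet)
Bit 4: prefix='001' (no match yet)
Bit 5: prefix='0010' -> emit 'j', reset
Bit 6: prefix='0' (no match yet)
Bit 7: prefix='00' (no match yet)
Bit 8: prefix='000' -> emit 'e', reset
Bit 9: prefix='0' (no match yet)
Bit 10: prefix='01' -> emit 'i', reset
Bit 11: prefix='0' (no match yet)
Bit 12: prefix='00' (no match yet)
Bit 13: prefix='000' -> emit 'e', reset
Bit 14: prefix='0' (no match yet)
Bit 15: prefix='00' (no match yet)
Bit 16: prefix='000' -> emit 'e', reset
Bit 17: prefix='1' -> emit 'm', reset
Bit 18: prefix='0' (no match yet)
Bit 19: prefix='00' (no match yet)
Bit 20: prefix='001' (no match yet)
Bit 21: prefix='0011' -> emit 'b', reset

Answer: 0 2 6 9 11 14 17 18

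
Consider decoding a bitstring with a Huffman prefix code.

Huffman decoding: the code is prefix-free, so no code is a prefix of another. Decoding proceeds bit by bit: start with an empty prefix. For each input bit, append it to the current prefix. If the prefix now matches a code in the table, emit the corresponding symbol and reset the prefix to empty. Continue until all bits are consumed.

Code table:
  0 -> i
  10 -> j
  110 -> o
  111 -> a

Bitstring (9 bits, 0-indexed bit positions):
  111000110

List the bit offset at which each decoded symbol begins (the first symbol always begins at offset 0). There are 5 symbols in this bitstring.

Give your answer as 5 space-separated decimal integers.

Bit 0: prefix='1' (no match yet)
Bit 1: prefix='11' (no match yet)
Bit 2: prefix='111' -> emit 'a', reset
Bit 3: prefix='0' -> emit 'i', reset
Bit 4: prefix='0' -> emit 'i', reset
Bit 5: prefix='0' -> emit 'i', reset
Bit 6: prefix='1' (no match yet)
Bit 7: prefix='11' (no match yet)
Bit 8: prefix='110' -> emit 'o', reset

Answer: 0 3 4 5 6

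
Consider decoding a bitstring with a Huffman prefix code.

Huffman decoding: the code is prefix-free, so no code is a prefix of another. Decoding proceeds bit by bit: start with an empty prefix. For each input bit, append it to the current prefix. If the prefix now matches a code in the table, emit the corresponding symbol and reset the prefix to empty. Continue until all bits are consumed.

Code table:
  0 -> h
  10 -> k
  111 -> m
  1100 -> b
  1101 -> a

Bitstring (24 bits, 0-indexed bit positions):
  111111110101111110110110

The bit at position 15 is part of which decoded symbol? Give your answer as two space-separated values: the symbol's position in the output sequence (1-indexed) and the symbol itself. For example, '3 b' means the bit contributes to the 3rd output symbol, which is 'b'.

Answer: 6 m

Derivation:
Bit 0: prefix='1' (no match yet)
Bit 1: prefix='11' (no match yet)
Bit 2: prefix='111' -> emit 'm', reset
Bit 3: prefix='1' (no match yet)
Bit 4: prefix='11' (no match yet)
Bit 5: prefix='111' -> emit 'm', reset
Bit 6: prefix='1' (no match yet)
Bit 7: prefix='11' (no match yet)
Bit 8: prefix='110' (no match yet)
Bit 9: prefix='1101' -> emit 'a', reset
Bit 10: prefix='0' -> emit 'h', reset
Bit 11: prefix='1' (no match yet)
Bit 12: prefix='11' (no match yet)
Bit 13: prefix='111' -> emit 'm', reset
Bit 14: prefix='1' (no match yet)
Bit 15: prefix='11' (no match yet)
Bit 16: prefix='111' -> emit 'm', reset
Bit 17: prefix='0' -> emit 'h', reset
Bit 18: prefix='1' (no match yet)
Bit 19: prefix='11' (no match yet)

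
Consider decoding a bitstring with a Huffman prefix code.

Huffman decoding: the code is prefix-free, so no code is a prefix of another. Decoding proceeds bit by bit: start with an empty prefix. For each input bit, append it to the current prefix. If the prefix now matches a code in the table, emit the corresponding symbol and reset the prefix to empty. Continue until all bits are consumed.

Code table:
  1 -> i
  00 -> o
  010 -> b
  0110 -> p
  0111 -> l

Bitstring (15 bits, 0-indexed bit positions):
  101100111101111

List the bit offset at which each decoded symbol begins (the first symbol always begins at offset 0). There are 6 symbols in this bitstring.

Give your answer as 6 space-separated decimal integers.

Answer: 0 1 5 9 10 14

Derivation:
Bit 0: prefix='1' -> emit 'i', reset
Bit 1: prefix='0' (no match yet)
Bit 2: prefix='01' (no match yet)
Bit 3: prefix='011' (no match yet)
Bit 4: prefix='0110' -> emit 'p', reset
Bit 5: prefix='0' (no match yet)
Bit 6: prefix='01' (no match yet)
Bit 7: prefix='011' (no match yet)
Bit 8: prefix='0111' -> emit 'l', reset
Bit 9: prefix='1' -> emit 'i', reset
Bit 10: prefix='0' (no match yet)
Bit 11: prefix='01' (no match yet)
Bit 12: prefix='011' (no match yet)
Bit 13: prefix='0111' -> emit 'l', reset
Bit 14: prefix='1' -> emit 'i', reset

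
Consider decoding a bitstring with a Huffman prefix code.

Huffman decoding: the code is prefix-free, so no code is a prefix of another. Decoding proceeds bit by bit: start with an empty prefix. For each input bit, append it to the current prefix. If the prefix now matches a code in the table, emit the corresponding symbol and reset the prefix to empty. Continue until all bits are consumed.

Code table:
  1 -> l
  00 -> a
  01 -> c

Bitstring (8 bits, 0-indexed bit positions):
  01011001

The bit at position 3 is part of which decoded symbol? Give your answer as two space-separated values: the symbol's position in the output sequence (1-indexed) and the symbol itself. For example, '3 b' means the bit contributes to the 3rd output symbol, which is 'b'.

Answer: 2 c

Derivation:
Bit 0: prefix='0' (no match yet)
Bit 1: prefix='01' -> emit 'c', reset
Bit 2: prefix='0' (no match yet)
Bit 3: prefix='01' -> emit 'c', reset
Bit 4: prefix='1' -> emit 'l', reset
Bit 5: prefix='0' (no match yet)
Bit 6: prefix='00' -> emit 'a', reset
Bit 7: prefix='1' -> emit 'l', reset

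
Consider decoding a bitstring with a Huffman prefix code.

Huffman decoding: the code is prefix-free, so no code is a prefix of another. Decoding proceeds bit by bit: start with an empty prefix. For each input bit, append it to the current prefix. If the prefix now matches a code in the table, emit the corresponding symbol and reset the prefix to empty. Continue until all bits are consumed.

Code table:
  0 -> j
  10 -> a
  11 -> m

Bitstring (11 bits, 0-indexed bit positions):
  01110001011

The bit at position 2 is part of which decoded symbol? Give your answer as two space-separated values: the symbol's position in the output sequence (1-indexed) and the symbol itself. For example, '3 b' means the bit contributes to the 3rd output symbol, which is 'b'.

Answer: 2 m

Derivation:
Bit 0: prefix='0' -> emit 'j', reset
Bit 1: prefix='1' (no match yet)
Bit 2: prefix='11' -> emit 'm', reset
Bit 3: prefix='1' (no match yet)
Bit 4: prefix='10' -> emit 'a', reset
Bit 5: prefix='0' -> emit 'j', reset
Bit 6: prefix='0' -> emit 'j', reset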